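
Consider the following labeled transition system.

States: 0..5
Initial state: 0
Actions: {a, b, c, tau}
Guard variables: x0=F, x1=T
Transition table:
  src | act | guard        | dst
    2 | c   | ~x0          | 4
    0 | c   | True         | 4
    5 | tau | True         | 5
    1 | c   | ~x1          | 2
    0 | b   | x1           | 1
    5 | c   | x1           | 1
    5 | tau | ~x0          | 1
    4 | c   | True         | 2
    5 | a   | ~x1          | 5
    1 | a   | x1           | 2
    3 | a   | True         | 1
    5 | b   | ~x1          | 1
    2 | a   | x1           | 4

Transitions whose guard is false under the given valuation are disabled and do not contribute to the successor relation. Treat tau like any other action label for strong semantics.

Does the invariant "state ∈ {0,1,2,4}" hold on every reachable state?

Answer: INVARIANT HOLDS

Trace:
Inv-set: {0,1,2,4}
Reachable = {0,1,2,4}
  0: safe
  1: safe
  2: safe
  4: safe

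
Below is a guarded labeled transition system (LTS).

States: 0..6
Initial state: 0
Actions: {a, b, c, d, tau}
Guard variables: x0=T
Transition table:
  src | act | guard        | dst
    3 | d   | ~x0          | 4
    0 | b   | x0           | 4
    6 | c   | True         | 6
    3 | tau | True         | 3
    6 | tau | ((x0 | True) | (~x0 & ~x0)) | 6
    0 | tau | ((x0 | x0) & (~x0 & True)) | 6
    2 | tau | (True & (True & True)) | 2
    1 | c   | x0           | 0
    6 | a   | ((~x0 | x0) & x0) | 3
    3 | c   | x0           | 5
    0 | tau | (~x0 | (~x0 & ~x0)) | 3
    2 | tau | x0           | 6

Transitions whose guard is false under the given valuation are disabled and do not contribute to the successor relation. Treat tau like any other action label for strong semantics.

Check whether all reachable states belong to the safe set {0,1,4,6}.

Answer: INVARIANT HOLDS

Working:
Safe = {0,1,4,6}
Reachable = {0,4}
  0: safe
  4: safe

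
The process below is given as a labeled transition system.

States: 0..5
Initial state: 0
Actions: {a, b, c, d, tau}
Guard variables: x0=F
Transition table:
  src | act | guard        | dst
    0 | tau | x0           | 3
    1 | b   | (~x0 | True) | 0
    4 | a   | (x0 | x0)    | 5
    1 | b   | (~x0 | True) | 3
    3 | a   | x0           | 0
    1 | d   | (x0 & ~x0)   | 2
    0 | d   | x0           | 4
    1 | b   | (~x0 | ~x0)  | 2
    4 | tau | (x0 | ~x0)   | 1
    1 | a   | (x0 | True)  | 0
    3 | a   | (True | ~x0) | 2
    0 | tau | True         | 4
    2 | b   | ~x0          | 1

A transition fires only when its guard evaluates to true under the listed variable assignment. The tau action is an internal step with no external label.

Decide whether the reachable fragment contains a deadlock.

Reach set: {0,1,2,3,4}
  0: tau→4  [1 out]
  1: a→0  b→0  b→2  b→3  [4 out]
  2: b→1  [1 out]
  3: a→2  [1 out]
  4: tau→1  [1 out]

Answer: DEADLOCK-FREE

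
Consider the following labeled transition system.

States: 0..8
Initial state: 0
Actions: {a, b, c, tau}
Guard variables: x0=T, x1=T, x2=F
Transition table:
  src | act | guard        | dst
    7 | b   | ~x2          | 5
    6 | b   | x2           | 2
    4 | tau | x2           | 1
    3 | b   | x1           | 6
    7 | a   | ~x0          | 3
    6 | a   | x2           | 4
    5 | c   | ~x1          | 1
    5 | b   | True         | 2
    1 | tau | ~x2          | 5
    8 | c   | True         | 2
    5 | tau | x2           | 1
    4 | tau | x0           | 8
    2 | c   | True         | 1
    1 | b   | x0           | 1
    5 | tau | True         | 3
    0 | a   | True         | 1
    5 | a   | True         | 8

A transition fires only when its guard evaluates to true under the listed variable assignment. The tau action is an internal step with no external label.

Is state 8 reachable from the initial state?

Answer: REACHABLE

Trace:
11 transition(s) survive guard evaluation.
L0 = {0}
L1 = {1}  now seen {0,1}
L2 = {5}  now seen {0,1,5}
L3 = {2,3,8}  now seen {0,1,2,3,5,8}
L4 = {6}  now seen {0,1,2,3,5,6,8}
Reach set: {0,1,2,3,5,6,8}
Path to 8: a·tau·a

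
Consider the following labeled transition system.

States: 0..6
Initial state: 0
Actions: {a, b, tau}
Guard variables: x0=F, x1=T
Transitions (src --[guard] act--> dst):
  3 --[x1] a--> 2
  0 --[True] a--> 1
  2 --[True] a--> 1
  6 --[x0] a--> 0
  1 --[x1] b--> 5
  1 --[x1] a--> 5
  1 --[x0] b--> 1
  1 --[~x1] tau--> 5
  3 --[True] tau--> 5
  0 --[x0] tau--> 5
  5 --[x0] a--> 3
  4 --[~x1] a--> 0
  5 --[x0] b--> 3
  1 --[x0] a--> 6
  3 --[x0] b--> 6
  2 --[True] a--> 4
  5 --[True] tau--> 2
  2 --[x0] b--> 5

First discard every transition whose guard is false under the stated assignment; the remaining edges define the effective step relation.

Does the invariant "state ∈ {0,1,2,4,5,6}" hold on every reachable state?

Allowed set {0,1,2,4,5,6}
Reachable = {0,1,2,4,5}
  0: ✓
  1: ✓
  2: ✓
  4: ✓
  5: ✓

Answer: INVARIANT HOLDS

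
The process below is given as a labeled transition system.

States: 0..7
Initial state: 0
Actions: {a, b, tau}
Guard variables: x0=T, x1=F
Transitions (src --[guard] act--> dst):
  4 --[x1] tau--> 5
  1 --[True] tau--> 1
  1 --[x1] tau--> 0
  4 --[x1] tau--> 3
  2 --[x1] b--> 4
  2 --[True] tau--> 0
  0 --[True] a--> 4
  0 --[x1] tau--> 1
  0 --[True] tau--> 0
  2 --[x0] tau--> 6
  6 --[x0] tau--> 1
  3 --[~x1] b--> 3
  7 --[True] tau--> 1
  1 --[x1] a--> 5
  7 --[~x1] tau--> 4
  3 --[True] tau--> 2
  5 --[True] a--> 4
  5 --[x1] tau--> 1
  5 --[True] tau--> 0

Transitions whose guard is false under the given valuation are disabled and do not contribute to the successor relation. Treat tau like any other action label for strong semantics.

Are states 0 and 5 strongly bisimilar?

Compute ~ classes (split until stable):
  P[0] = {{0,1,2,3,4,5,6,7}}
  P[1] = {{0,5},{1,2,6,7},{3},{4}}
  P[2] = {{0,5},{1,6},{2},{3},{4},{7}}
Fixed point at round 3; 6 class(es).
class of 0: {0,5}; class of 5: {0,5}

Answer: BISIMILAR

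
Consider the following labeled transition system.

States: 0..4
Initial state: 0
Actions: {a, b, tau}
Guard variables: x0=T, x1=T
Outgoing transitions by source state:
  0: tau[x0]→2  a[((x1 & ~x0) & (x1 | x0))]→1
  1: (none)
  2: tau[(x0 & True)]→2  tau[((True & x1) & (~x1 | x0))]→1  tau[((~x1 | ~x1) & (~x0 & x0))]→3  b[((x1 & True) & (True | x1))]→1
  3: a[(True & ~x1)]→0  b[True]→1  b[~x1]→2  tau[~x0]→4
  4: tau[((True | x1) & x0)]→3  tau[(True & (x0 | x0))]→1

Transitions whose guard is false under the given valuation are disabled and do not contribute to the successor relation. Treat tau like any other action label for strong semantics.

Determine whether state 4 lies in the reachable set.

Guard filter leaves 7 enabled edge(s).
depth 0: {0}
depth 1: {2}  total {0,2}
depth 2: {1}  total {0,1,2}
Reachable = {0,1,2}

Answer: UNREACHABLE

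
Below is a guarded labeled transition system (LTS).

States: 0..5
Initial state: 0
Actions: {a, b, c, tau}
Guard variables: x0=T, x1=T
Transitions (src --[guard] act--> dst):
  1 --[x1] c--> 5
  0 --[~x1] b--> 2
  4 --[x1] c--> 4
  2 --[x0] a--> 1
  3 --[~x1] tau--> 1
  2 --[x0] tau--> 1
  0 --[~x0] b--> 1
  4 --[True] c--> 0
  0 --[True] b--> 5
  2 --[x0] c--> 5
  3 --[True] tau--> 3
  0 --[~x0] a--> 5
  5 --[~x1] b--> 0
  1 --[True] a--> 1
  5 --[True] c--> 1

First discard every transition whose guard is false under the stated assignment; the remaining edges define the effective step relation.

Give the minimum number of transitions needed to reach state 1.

BFS to 1:
  depth 0: {0}
  depth 1: {5}
  depth 2: {1}
1 enters at depth 2; path b·c

Answer: 2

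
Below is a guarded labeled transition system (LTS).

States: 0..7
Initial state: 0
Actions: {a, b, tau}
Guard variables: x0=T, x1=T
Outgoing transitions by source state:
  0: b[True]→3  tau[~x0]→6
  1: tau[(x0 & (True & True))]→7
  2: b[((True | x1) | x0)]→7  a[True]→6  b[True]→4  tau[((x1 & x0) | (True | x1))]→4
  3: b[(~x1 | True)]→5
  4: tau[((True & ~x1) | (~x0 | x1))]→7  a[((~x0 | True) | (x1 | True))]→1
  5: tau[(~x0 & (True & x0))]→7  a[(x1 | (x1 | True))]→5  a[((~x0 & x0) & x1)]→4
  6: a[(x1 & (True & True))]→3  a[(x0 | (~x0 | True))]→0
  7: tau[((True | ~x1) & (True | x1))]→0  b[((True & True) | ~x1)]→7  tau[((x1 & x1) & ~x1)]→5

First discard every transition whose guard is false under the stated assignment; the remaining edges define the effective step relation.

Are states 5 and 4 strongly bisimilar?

Compute ~ classes (split until stable):
  round 0: {{0,1,2,3,4,5,6,7}}
  round 1: {{0,3},{1},{2},{4},{5,6},{7}}
  round 2: {{0},{1},{2},{3},{4},{5},{6},{7}}
8 equivalence class(es) (converged in 3)
[5]={5}  [4]={4}

Answer: NOT BISIMILAR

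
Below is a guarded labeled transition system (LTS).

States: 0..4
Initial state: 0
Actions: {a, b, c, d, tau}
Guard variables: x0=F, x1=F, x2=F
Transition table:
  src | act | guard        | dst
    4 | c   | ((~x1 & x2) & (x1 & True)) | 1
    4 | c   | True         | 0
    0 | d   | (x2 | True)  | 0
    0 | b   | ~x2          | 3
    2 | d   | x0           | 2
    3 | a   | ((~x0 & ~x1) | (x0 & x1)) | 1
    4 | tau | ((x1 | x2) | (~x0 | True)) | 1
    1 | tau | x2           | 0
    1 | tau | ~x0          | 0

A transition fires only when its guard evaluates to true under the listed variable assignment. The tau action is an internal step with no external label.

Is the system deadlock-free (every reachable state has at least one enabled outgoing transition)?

Reach set: {0,1,3}
  0: b→3  d→0  [2 exit(s)]
  1: tau→0  [1 exit(s)]
  3: a→1  [1 exit(s)]

Answer: DEADLOCK-FREE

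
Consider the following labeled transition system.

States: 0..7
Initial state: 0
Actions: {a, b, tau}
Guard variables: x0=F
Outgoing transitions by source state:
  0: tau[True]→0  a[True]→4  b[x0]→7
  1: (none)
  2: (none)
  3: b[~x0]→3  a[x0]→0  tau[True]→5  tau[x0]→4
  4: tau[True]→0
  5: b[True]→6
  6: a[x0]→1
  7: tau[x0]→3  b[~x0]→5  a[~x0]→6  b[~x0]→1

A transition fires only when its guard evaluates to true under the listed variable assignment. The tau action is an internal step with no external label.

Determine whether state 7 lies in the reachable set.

After dropping false guards: 9 live edges.
L0 = {0}
L1 = {4}  total {0,4}
Reachable = {0,4}

Answer: UNREACHABLE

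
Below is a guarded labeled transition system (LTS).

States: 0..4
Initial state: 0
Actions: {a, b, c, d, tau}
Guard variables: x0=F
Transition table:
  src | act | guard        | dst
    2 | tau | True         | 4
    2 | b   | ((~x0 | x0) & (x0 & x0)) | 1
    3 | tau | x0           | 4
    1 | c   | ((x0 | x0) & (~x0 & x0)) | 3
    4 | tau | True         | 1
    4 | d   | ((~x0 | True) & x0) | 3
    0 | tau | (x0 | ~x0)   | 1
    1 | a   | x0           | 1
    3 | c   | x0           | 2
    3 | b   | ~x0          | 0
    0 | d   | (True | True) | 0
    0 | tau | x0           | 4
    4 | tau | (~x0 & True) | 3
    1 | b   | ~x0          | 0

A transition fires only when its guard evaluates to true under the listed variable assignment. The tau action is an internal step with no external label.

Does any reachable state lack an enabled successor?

Answer: DEADLOCK-FREE

Working:
R = {0,1}
  0: d→0  tau→1  [deg 2]
  1: b→0  [deg 1]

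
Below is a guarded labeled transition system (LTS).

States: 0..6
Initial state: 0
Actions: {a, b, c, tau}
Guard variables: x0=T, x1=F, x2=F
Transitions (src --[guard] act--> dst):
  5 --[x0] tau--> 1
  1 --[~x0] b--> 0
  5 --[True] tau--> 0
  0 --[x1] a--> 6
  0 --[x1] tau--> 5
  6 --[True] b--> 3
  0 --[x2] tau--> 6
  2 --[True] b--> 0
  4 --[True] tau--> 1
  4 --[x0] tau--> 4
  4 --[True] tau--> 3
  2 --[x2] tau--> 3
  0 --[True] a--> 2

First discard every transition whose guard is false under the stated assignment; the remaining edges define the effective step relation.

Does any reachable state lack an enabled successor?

Answer: DEADLOCK-FREE

Trace:
Reachable = {0,2}
  0: a→2  [1 out]
  2: b→0  [1 out]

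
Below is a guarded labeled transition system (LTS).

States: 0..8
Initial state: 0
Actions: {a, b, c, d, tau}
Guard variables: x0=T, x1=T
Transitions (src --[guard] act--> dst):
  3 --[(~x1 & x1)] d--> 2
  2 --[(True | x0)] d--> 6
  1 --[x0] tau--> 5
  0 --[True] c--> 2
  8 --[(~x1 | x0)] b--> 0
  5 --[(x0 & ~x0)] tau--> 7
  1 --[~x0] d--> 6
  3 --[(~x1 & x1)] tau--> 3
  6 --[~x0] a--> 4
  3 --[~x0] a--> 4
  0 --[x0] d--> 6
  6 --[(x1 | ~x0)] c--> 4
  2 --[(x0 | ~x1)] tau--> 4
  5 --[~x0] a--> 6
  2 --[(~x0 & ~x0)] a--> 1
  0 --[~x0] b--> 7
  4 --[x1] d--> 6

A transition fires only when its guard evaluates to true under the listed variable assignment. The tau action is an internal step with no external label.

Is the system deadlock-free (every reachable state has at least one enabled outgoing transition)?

Reachable = {0,2,4,6}
  0: c→2  d→6  [deg 2]
  2: d→6  tau→4  [deg 2]
  4: d→6  [deg 1]
  6: c→4  [deg 1]

Answer: DEADLOCK-FREE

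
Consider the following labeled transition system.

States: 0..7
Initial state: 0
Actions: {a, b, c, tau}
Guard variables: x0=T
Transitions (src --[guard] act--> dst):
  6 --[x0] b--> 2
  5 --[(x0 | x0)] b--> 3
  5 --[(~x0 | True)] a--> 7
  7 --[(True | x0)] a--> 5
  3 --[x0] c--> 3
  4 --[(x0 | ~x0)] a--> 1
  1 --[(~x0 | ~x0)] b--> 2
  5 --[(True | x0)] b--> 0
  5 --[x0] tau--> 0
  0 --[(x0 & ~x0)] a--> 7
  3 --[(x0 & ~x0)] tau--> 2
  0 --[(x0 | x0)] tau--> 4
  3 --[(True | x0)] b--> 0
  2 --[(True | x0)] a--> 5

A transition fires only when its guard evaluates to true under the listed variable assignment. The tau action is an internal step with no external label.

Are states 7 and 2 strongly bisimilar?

Compute ~ classes (split until stable):
  π0 = {{0,1,2,3,4,5,6,7}}
  π1 = {{0},{1},{2,4,7},{3},{5},{6}}
  π2 = {{0},{1},{2,7},{3},{4},{5},{6}}
stable after 3 split(s): 7 block(s)
class of 7: {2,7}; class of 2: {2,7}

Answer: BISIMILAR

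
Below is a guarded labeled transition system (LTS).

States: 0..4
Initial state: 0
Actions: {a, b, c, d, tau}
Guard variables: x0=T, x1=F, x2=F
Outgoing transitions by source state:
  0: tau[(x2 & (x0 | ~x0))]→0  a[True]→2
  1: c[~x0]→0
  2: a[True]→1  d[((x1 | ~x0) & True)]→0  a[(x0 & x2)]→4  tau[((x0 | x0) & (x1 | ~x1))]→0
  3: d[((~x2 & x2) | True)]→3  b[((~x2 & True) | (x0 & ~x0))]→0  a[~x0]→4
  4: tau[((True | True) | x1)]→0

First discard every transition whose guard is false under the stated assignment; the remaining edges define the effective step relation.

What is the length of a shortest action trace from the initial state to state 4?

BFS to 4:
  Layer 0: {0}
  Layer 1: {2}
  Layer 2: {1}
4 never appears.

Answer: UNREACHABLE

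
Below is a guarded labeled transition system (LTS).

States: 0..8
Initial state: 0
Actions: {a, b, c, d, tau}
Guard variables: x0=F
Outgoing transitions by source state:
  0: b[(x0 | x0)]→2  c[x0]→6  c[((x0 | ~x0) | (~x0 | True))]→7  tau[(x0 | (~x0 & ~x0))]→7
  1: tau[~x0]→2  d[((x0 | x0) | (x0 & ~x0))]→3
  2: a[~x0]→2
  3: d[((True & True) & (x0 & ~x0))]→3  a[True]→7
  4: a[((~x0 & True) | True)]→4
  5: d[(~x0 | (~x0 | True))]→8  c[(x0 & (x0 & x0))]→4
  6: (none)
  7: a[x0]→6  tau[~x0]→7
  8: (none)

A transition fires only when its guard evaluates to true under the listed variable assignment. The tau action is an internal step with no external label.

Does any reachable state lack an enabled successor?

Answer: DEADLOCK-FREE

Analysis:
R = {0,7}
  0: c→7  tau→7  [deg 2]
  7: tau→7  [deg 1]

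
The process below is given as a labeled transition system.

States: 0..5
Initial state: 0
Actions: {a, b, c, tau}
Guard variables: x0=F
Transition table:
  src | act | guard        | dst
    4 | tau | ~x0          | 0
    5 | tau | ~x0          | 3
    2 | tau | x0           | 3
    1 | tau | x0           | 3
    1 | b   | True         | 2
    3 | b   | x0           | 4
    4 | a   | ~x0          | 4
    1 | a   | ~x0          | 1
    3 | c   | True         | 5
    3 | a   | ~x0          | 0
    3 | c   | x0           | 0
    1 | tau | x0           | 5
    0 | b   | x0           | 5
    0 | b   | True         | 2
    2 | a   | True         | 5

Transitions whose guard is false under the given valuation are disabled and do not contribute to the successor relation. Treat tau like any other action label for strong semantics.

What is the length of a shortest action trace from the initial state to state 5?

Answer: 2

Working:
BFS to 5:
  Layer 0: {0}
  Layer 1: {2}
  Layer 2: {5}
depth(5)=2, e.g. b·a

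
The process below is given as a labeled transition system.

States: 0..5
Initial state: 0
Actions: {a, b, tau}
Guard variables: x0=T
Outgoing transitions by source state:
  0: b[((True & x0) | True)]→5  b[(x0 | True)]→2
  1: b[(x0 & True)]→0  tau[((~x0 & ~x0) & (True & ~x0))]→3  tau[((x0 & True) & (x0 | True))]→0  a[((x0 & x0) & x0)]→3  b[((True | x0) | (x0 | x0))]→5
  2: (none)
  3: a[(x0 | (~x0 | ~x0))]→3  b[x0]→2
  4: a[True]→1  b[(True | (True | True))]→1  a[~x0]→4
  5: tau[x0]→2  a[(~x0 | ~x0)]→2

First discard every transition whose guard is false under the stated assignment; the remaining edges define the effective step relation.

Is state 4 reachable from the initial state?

Guard filter leaves 11 enabled edge(s).
depth 0: {0}
depth 1: {2,5}  cumulative {0,2,5}
Reachable = {0,2,5}

Answer: UNREACHABLE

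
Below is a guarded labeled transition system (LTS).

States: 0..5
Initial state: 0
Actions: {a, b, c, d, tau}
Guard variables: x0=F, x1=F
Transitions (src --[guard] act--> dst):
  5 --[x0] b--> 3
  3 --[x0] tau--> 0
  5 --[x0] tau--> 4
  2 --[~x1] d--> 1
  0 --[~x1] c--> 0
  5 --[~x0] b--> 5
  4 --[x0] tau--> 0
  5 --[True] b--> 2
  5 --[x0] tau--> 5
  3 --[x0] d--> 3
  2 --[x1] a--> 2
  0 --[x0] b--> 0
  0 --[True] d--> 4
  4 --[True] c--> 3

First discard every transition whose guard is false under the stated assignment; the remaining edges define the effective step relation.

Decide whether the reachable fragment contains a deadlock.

Reach set: {0,3,4}
  0: c→0  d→4  [2 out]
  3: ∅  [no exit]
  4: c→3  [1 out]
Path to 3: d·c

Answer: DEADLOCK at state 3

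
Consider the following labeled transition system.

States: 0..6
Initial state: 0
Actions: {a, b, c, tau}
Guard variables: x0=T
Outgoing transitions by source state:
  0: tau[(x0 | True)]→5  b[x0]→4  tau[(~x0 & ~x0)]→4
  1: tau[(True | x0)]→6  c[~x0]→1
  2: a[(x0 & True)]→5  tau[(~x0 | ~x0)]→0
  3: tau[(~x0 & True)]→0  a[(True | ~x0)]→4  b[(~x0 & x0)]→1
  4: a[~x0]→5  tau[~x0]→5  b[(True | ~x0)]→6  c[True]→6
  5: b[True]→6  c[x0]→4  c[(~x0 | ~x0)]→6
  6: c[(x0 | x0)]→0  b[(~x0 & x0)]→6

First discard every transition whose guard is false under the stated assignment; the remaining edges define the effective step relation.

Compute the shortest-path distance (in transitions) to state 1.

Layered search for 1:
  L0 = {0}
  L1 = {4,5}
  L2 = {6}
1 never appears.

Answer: UNREACHABLE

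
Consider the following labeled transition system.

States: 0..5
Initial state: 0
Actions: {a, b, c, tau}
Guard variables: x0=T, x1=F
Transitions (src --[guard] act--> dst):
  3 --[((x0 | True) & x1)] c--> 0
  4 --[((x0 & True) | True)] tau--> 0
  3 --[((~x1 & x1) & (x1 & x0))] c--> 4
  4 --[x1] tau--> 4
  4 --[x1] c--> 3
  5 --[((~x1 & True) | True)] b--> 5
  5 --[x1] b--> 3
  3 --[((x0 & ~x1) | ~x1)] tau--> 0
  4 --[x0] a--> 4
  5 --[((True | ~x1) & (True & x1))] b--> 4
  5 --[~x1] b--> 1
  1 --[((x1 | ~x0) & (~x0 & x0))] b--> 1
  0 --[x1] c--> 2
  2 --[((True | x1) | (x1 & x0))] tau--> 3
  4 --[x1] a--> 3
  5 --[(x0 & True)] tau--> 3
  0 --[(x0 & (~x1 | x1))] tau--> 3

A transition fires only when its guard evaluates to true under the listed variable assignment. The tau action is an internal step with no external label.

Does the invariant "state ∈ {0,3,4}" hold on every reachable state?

Allowed set {0,3,4}
R = {0,3}
  0: safe
  3: safe

Answer: INVARIANT HOLDS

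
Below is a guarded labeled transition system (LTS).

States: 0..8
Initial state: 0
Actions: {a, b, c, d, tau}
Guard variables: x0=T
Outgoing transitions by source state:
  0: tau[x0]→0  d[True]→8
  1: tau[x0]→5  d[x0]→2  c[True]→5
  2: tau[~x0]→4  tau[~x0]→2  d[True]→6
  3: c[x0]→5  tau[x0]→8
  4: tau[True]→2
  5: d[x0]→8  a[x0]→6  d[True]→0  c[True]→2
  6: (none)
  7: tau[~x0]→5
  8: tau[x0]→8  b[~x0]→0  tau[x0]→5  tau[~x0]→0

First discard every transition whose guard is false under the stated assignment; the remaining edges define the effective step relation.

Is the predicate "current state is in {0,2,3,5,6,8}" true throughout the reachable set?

Safe = {0,2,3,5,6,8}
Reach set: {0,2,5,6,8}
  0: safe
  2: safe
  5: safe
  6: safe
  8: safe

Answer: INVARIANT HOLDS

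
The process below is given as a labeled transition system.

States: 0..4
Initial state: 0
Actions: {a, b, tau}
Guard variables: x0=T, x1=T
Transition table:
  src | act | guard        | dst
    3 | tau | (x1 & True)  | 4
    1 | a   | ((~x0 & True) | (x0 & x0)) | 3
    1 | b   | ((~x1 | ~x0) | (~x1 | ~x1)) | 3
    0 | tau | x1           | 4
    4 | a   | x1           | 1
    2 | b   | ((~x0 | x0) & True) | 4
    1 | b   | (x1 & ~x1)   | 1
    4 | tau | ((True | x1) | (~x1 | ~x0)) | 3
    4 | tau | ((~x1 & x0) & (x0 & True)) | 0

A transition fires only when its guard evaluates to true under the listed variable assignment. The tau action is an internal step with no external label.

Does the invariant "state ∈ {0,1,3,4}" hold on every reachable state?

Inv-set: {0,1,3,4}
Reachable = {0,1,3,4}
  0: ok
  1: ok
  3: ok
  4: ok

Answer: INVARIANT HOLDS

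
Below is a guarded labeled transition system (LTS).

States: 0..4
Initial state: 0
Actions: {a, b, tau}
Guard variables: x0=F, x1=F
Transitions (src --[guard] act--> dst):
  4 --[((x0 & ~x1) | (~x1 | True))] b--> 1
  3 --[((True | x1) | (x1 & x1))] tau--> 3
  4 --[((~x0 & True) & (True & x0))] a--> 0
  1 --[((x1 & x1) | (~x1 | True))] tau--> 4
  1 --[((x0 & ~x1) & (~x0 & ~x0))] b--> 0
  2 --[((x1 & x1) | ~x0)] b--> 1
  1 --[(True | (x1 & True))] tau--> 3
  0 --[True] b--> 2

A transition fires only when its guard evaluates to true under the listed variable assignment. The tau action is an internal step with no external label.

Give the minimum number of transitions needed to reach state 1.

Breadth-first toward 1:
  depth 0: {0}
  depth 1: {2}
  depth 2: {1}
first hit 1 at d=2 via b·b

Answer: 2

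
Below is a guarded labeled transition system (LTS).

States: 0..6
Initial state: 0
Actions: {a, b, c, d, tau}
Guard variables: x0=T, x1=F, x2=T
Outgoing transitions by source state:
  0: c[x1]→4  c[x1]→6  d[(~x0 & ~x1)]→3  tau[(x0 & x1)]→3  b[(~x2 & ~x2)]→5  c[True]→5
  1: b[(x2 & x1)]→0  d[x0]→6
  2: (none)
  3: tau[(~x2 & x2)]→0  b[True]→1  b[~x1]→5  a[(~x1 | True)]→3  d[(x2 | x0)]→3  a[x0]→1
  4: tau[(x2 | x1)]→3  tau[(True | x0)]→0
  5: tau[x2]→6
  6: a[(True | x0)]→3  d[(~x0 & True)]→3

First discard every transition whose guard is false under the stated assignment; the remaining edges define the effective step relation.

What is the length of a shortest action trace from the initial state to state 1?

Layered search for 1:
  Layer 0: {0}
  Layer 1: {5}
  Layer 2: {6}
  Layer 3: {3}
  Layer 4: {1}
first hit 1 at d=4 via c·tau·a·a

Answer: 4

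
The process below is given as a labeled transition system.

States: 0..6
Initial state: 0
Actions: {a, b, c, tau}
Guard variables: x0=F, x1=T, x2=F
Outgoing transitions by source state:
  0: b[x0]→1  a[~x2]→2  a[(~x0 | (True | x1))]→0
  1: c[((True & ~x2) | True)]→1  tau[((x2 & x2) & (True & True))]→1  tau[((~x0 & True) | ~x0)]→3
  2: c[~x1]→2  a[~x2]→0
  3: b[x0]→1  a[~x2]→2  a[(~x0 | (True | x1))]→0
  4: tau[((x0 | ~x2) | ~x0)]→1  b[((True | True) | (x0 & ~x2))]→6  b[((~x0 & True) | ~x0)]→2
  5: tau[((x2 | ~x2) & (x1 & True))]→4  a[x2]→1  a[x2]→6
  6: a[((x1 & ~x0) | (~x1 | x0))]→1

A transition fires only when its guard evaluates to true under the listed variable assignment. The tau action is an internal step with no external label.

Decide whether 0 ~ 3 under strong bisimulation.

Answer: BISIMILAR

Analysis:
Refine partition for ~:
  P[0] = {{0,1,2,3,4,5,6}}
  P[1] = {{0,2,3,6},{1},{4},{5}}
  P[2] = {{0,2,3},{1},{4},{5},{6}}
stable after 3 split(s): 5 block(s)
0∈{0,2,3}, 3∈{0,2,3}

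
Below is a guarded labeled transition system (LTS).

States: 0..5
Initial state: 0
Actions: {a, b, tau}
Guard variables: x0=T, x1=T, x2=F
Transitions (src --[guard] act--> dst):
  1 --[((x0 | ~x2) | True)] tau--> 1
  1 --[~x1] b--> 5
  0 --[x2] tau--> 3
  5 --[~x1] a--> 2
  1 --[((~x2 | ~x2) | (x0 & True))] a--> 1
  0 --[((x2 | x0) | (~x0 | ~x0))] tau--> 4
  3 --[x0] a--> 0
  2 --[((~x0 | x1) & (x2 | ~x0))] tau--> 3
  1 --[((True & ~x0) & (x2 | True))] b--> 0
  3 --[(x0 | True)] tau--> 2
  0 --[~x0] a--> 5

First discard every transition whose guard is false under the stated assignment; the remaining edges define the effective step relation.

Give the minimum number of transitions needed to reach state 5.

Layered search for 5:
  Layer 0: {0}
  Layer 1: {4}
5 never appears.

Answer: UNREACHABLE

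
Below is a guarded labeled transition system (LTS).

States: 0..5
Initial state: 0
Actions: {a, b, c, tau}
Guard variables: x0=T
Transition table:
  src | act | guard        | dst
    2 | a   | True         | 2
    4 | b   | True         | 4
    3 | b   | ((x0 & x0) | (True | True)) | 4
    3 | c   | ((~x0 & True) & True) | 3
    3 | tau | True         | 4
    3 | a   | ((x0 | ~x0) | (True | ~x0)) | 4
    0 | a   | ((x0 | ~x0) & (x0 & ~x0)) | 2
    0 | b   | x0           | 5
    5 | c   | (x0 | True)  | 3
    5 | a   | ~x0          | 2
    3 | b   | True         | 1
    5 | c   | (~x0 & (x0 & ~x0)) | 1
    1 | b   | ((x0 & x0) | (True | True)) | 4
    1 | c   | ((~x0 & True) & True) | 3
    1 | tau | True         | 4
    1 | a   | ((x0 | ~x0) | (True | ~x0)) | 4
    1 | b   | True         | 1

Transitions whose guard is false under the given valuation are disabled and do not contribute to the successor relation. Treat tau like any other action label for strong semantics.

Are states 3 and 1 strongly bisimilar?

Refine partition for ~:
  P[0] = {{0,1,2,3,4,5}}
  P[1] = {{0,4},{1,3},{2},{5}}
  P[2] = {{0},{1,3},{2},{4},{5}}
stable after 3 split(s): 5 block(s)
[3]={1,3}  [1]={1,3}

Answer: BISIMILAR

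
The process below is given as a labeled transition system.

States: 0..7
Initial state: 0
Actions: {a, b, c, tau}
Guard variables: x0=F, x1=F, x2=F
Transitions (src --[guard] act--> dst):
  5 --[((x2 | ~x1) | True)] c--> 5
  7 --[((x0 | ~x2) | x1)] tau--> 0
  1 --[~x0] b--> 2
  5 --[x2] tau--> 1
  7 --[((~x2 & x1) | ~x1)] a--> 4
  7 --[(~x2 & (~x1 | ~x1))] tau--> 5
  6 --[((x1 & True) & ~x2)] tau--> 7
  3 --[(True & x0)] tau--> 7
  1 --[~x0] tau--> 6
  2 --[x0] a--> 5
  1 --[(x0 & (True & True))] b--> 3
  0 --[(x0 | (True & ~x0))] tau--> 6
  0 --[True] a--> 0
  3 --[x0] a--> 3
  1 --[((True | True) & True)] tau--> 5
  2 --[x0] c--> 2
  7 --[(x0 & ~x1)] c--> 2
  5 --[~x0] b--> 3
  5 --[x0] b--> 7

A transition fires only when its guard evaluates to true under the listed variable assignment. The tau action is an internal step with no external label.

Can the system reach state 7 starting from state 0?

After dropping false guards: 10 live edges.
depth 0: {0}
depth 1: {6}  cumulative {0,6}
Reach set: {0,6}

Answer: UNREACHABLE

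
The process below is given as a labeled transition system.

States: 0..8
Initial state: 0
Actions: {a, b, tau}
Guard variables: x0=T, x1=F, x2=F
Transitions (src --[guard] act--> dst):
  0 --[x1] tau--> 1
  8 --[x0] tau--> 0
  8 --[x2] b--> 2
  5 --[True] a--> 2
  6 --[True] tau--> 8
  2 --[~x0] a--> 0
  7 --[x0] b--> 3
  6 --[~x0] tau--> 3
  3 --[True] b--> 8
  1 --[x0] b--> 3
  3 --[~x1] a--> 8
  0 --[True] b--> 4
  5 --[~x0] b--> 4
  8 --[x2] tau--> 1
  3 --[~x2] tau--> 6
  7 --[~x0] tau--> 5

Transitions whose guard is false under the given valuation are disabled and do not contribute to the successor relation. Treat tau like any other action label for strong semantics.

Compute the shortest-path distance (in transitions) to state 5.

Breadth-first toward 5:
  L0 = {0}
  L1 = {4}
5 never appears.

Answer: UNREACHABLE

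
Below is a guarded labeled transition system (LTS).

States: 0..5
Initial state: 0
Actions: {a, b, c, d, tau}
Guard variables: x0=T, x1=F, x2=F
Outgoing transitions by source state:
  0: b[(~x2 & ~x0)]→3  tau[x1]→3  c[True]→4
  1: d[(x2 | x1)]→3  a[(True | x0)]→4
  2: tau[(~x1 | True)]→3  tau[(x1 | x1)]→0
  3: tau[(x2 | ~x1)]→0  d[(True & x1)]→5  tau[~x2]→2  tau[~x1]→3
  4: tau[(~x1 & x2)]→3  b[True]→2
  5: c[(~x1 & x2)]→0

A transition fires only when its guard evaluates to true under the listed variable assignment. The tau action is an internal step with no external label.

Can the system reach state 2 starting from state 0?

Guard filter leaves 7 enabled edge(s).
Layer 0: {0}
Layer 1: {4}  now seen {0,4}
Layer 2: {2}  now seen {0,2,4}
Layer 3: {3}  now seen {0,2,3,4}
Reach set: {0,2,3,4}
Path to 2: c·b

Answer: REACHABLE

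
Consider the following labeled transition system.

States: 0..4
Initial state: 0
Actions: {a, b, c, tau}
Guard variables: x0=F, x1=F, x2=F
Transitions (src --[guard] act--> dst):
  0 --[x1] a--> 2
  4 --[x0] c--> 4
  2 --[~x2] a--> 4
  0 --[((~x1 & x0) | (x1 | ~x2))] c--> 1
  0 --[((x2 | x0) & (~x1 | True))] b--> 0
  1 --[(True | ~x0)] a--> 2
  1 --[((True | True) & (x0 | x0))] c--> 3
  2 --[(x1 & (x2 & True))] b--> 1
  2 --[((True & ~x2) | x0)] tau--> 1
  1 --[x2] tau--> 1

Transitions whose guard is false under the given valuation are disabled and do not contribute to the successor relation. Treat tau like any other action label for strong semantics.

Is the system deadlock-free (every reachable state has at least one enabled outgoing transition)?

R = {0,1,2,4}
  0: c→1  [1 exit(s)]
  1: a→2  [1 exit(s)]
  2: a→4  tau→1  [2 exit(s)]
  4: ∅  [STUCK]
trace reaching 4: c·a·a

Answer: DEADLOCK at state 4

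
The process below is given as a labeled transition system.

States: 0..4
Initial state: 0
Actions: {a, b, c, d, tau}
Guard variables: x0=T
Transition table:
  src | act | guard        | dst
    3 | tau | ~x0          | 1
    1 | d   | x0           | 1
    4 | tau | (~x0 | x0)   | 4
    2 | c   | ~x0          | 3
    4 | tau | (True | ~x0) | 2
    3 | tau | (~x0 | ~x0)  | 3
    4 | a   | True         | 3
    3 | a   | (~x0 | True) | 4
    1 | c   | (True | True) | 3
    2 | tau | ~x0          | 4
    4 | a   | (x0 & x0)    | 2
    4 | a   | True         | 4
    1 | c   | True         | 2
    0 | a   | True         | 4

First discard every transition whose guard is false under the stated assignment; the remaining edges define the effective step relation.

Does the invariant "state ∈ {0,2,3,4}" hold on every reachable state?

Answer: INVARIANT HOLDS

Analysis:
Allowed set {0,2,3,4}
Reachable = {0,2,3,4}
  0: ✓
  2: ✓
  3: ✓
  4: ✓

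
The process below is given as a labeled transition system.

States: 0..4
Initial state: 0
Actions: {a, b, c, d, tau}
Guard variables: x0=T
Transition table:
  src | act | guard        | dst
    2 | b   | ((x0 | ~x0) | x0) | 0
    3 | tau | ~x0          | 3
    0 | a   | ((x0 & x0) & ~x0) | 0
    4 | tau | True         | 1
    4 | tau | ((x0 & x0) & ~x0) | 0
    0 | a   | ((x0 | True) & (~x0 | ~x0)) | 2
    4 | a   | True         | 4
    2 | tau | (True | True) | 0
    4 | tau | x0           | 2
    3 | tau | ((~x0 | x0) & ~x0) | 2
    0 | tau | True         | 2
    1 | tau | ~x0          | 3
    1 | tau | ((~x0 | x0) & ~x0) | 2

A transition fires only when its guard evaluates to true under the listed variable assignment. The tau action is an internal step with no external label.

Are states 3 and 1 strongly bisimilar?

Compute ~ classes (split until stable):
  P[0] = {{0,1,2,3,4}}
  P[1] = {{0},{1,3},{2},{4}}
Fixed point at round 2; 4 class(es).
class of 3: {1,3}; class of 1: {1,3}

Answer: BISIMILAR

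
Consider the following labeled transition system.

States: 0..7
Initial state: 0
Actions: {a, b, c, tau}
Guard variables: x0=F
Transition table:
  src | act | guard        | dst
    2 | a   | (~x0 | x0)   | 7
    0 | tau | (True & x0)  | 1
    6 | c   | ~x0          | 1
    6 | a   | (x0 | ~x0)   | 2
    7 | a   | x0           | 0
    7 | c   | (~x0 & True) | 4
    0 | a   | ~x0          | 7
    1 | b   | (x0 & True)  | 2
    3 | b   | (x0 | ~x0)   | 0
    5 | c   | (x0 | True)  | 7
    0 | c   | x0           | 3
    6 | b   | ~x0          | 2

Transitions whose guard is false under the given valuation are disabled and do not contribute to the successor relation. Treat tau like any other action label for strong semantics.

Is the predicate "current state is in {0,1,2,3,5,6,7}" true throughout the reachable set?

Answer: INVARIANT VIOLATED at state 4

Working:
Inv-set: {0,1,2,3,5,6,7}
Reachable = {0,4,7}
  0: safe
  4: ✗ unsafe
  7: safe
counterexample path to 4: a·c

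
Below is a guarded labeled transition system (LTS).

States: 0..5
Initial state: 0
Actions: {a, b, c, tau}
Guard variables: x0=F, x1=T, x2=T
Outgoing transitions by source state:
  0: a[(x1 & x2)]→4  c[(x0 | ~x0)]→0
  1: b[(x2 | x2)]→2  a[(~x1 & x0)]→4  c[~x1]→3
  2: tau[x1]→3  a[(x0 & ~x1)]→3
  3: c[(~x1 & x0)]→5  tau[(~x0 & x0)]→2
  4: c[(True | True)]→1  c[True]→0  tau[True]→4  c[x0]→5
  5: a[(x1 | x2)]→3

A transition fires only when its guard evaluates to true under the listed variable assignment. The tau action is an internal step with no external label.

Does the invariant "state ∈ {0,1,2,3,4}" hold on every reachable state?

Allowed set {0,1,2,3,4}
Reach set: {0,1,2,3,4}
  0: ✓
  1: ✓
  2: ✓
  3: ✓
  4: ✓

Answer: INVARIANT HOLDS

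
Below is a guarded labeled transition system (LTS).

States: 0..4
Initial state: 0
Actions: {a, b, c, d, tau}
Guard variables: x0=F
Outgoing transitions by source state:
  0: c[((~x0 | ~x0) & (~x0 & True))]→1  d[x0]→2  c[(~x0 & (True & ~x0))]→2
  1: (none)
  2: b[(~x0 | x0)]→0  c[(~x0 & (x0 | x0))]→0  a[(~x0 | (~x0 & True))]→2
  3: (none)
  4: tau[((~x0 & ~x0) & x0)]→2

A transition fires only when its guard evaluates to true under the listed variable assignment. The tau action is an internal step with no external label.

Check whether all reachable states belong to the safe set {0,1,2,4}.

Answer: INVARIANT HOLDS

Analysis:
Inv-set: {0,1,2,4}
Reach set: {0,1,2}
  0: safe
  1: safe
  2: safe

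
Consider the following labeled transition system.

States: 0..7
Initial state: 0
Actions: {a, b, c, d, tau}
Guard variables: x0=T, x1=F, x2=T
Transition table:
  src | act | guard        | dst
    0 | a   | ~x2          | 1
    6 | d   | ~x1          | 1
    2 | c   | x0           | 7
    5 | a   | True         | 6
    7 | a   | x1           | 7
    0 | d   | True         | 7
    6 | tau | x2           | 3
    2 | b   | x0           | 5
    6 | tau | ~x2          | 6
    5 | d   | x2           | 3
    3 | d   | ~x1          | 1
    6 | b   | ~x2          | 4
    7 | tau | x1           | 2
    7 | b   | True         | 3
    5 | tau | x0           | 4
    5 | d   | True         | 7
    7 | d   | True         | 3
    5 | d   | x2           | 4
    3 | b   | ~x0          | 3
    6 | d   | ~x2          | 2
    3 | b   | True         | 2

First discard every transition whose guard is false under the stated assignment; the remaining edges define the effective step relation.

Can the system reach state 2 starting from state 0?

After dropping false guards: 14 live edges.
depth 0: {0}
depth 1: {7}  cumulative {0,7}
depth 2: {3}  cumulative {0,3,7}
depth 3: {1,2}  cumulative {0,1,2,3,7}
depth 4: {5}  cumulative {0,1,2,3,5,7}
depth 5: {4,6}  cumulative {0,1,2,3,4,5,6,7}
Reach set: {0,1,2,3,4,5,6,7}
trace reaching 2: d·b·b

Answer: REACHABLE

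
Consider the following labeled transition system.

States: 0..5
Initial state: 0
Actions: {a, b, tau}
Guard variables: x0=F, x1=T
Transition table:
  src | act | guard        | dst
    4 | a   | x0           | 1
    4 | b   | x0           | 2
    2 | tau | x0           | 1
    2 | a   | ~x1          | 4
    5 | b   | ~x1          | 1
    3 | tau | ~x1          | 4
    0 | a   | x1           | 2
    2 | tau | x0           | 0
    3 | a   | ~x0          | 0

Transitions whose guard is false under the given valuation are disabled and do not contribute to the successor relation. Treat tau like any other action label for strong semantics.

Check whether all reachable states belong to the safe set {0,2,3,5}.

Inv-set: {0,2,3,5}
R = {0,2}
  0: ✓
  2: ✓

Answer: INVARIANT HOLDS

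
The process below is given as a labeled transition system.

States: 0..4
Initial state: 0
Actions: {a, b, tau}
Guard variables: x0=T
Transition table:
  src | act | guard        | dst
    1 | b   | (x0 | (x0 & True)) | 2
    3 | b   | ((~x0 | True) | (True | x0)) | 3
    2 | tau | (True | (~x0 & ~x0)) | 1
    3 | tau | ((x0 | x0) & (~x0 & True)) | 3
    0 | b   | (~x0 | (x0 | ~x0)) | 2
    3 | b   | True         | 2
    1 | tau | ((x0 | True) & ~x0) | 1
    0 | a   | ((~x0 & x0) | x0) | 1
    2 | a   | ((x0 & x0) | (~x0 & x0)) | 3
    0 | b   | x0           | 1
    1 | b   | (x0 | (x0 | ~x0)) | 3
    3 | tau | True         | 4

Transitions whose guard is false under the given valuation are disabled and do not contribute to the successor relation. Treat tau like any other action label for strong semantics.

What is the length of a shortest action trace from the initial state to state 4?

Breadth-first toward 4:
  depth 0: {0}
  depth 1: {1,2}
  depth 2: {3}
  depth 3: {4}
first hit 4 at d=3 via a·b·tau

Answer: 3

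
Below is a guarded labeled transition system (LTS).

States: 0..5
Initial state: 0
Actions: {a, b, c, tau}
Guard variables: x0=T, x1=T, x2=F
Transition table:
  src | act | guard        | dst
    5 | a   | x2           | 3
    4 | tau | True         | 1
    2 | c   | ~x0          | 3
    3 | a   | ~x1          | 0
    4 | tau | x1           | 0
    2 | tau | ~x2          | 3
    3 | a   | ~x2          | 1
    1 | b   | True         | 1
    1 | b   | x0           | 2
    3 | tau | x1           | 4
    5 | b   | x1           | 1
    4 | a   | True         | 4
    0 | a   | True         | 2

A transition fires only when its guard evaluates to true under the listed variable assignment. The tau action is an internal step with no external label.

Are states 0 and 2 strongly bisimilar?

Answer: NOT BISIMILAR

Trace:
Compute ~ classes (split until stable):
  P[0] = {{0,1,2,3,4,5}}
  P[1] = {{0},{1,5},{2},{3,4}}
  P[2] = {{0},{1},{2},{3},{4},{5}}
Fixed point at round 3; 6 class(es).
0∈{0}, 2∈{2}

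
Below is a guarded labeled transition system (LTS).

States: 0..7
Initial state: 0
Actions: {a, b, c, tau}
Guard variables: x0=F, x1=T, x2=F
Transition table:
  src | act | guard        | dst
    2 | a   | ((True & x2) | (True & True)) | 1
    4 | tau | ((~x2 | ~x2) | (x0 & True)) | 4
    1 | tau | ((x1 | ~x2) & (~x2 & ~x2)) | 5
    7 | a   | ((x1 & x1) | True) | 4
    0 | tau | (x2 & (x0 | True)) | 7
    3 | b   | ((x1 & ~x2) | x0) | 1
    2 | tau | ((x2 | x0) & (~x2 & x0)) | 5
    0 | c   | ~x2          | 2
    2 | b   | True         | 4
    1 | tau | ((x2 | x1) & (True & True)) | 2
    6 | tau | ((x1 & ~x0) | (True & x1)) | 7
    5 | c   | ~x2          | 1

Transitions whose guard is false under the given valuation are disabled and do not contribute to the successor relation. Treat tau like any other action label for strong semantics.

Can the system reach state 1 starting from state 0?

Answer: REACHABLE

Working:
Guard filter leaves 10 enabled edge(s).
Layer 0: {0}
Layer 1: {2}  now seen {0,2}
Layer 2: {1,4}  now seen {0,1,2,4}
Layer 3: {5}  now seen {0,1,2,4,5}
Reach set: {0,1,2,4,5}
trace reaching 1: c·a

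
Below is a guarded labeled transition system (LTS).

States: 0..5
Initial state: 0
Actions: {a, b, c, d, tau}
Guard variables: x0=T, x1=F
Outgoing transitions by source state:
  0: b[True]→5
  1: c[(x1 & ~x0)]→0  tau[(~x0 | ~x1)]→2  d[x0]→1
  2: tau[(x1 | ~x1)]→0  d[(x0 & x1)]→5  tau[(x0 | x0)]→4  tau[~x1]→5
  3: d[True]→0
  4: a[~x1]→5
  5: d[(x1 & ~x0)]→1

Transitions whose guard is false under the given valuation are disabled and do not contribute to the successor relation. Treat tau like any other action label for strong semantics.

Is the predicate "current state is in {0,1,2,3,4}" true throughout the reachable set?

Safe = {0,1,2,3,4}
Reachable = {0,5}
  0: ok
  5: ✗ unsafe
reach 5 via b — violates

Answer: INVARIANT VIOLATED at state 5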